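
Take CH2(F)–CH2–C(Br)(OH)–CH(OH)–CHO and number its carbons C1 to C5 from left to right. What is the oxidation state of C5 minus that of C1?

+2

C5: 1C, 1H, 2O → 0 − 1 + 2 = +1
C1: 1C, 2H, 1F → 0 − 2 + 1 = -1
Difference: +1 − (-1) = +2.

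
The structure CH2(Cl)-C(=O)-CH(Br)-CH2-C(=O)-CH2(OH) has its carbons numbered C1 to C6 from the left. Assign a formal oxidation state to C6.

C6 has one bond to C (0), one bond to H (-1), one bond to H (-1), one bond to O (+1).
Oxidation state = 0 − 1 − 1 + 1 = -1.

-1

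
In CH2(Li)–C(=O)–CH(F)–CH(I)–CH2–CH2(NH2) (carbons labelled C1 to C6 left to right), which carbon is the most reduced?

Tallying each carbon's bonds:
C1: 1C, 2H, 1Li → 0 − 2 − 1 = -3
C2: 2C, 2O → 0 + 2 = +2
C3: 2C, 1H, 1F → 0 − 1 + 1 = 0
C4: 2C, 1H, 1I → 0 − 1 + 1 = 0
C5: 2C, 2H → 0 − 2 = -2
C6: 1C, 2H, 1N → 0 − 2 + 1 = -1
The most reduced carbon is C1 at -3.

C1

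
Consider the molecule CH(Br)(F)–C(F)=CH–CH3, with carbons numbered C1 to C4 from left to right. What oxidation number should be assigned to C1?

+1

Bonds to more-electronegative neighbours contribute +1 each, bonds to H or metals contribute −1 each, and C–C bonds contribute 0.
C1 has one bond to C (0), one bond to H (-1), one bond to Br (+1), one bond to F (+1).
Oxidation state = 0 − 1 + 1 + 1 = +1.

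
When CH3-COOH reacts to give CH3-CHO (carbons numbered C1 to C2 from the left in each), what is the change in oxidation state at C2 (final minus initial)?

Before: C2 has 1 bond to C, 3 bonds to O → oxidation state +3.
After: C2 has 1 bond to C, 1 bond to H, 2 bonds to O → oxidation state +1.
Δ = +1 − (+3) = -2, so this is a reduction at C2.

-2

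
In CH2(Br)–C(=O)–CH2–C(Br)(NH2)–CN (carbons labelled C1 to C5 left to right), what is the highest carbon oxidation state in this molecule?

+3

Bonds to more-electronegative neighbours contribute +1 each, bonds to H or metals contribute −1 each, and C–C bonds contribute 0. Tallying each carbon:
C1: 1C, 2H, 1Br → 0 − 2 + 1 = -1
C2: 2C, 2O → 0 + 2 = +2
C3: 2C, 2H → 0 − 2 = -2
C4: 2C, 1N, 1Br → 0 + 1 + 1 = +2
C5: 1C, 3N → 0 + 3 = +3
The highest value is +3.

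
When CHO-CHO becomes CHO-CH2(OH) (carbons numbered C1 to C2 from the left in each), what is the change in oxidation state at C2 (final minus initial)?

Before: C2 has 1 bond to C, 1 bond to H, 2 bonds to O → oxidation state +1.
After: C2 has 1 bond to C, 2 bonds to H, 1 bond to O → oxidation state -1.
Δ = -1 − (+1) = -2, so this is a reduction at C2.

-2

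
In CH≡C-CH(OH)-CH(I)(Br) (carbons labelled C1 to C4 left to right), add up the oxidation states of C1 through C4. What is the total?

Bonds to more-electronegative neighbours contribute +1 each, bonds to H or metals contribute −1 each, and C–C bonds contribute 0. Tallying each carbon:
C1: 3C, 1H → 0 − 1 = -1
C2: 4C → 0 = 0
C3: 2C, 1H, 1O → 0 − 1 + 1 = 0
C4: 1C, 1H, 1Br, 1I → 0 − 1 + 1 + 1 = +1
Sum = -1 + 0 + 0 + 1 = 0.

0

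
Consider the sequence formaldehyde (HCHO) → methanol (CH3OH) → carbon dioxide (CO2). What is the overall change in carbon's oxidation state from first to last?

+4

Carbon oxidation states along the series — formaldehyde: 0, methanol: -2, carbon dioxide: +4.
Net change = +4 − (0) = +4.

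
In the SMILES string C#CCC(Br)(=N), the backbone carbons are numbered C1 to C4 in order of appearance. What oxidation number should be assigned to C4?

C4 has one bond to C (0), one bond to Br (+1), a double bond to N (2×+1 = +2).
Oxidation state = 0 + 1 + 2 = +3.

+3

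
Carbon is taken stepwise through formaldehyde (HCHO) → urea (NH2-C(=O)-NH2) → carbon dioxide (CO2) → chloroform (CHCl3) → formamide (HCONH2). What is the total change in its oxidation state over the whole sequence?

Carbon oxidation states along the series — formaldehyde: 0, urea: +4, carbon dioxide: +4, chloroform: +2, formamide: +2.
Net change = +2 − (0) = +2.

+2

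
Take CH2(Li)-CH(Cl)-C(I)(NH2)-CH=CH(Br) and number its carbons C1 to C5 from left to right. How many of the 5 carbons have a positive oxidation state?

1

Assign +1 per bond to O/N/halogen, −1 per bond to H or an electropositive element, and 0 per bond to carbon. Tallying each carbon:
C1: 1C, 2H, 1Li → 0 − 2 − 1 = -3
C2: 2C, 1H, 1Cl → 0 − 1 + 1 = 0
C3: 2C, 1N, 1I → 0 + 1 + 1 = +2
C4: 3C, 1H → 0 − 1 = -1
C5: 2C, 1H, 1Br → 0 − 1 + 1 = 0
1 carbon (C3) meets the condition.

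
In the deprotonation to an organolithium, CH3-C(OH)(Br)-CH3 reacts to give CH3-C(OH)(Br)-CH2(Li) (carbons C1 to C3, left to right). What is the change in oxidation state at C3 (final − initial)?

0

Before: C3 has 1 bond to C, 3 bonds to H → oxidation state -3.
After: C3 has 1 bond to C, 2 bonds to H, 1 bond to Li → oxidation state -3.
Δ = -3 − (-3) = 0, so no net redox change at C3.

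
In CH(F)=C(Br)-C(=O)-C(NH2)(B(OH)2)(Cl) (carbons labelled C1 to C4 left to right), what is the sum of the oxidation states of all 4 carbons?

+4

Tallying each carbon's bonds:
C1: 2C, 1H, 1F → 0 − 1 + 1 = 0
C2: 3C, 1Br → 0 + 1 = +1
C3: 2C, 2O → 0 + 2 = +2
C4: 1C, 1N, 1Cl, 1B → 0 + 1 + 1 − 1 = +1
Sum = 0 + 1 + 2 + 1 = +4.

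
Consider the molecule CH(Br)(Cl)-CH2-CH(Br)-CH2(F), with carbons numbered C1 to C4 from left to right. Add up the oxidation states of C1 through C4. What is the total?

-2

Tallying each carbon's bonds:
C1: 1C, 1H, 1Cl, 1Br → 0 − 1 + 1 + 1 = +1
C2: 2C, 2H → 0 − 2 = -2
C3: 2C, 1H, 1Br → 0 − 1 + 1 = 0
C4: 1C, 2H, 1F → 0 − 2 + 1 = -1
Sum = +1 − 2 + 0 − 1 = -2.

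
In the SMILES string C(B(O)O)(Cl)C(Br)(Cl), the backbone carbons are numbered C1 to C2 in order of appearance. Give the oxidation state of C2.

+1

C2 has one bond to C (0), one bond to Br (+1), one bond to H (-1), one bond to Cl (+1).
Oxidation state = 0 + 1 − 1 + 1 = +1.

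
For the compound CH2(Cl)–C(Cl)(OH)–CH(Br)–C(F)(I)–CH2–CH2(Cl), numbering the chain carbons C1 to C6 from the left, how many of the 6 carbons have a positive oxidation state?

2

Bonds to more-electronegative neighbours contribute +1 each, bonds to H or metals contribute −1 each, and C–C bonds contribute 0. Tallying each carbon:
C1: 1C, 2H, 1Cl → 0 − 2 + 1 = -1
C2: 2C, 1O, 1Cl → 0 + 1 + 1 = +2
C3: 2C, 1H, 1Br → 0 − 1 + 1 = 0
C4: 2C, 1F, 1I → 0 + 1 + 1 = +2
C5: 2C, 2H → 0 − 2 = -2
C6: 1C, 2H, 1Cl → 0 − 2 + 1 = -1
2 carbons (C2, C4) meet the condition.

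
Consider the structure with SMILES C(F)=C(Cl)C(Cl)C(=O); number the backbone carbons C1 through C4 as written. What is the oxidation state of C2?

+1

Each bond to a more electronegative atom (O, N, halogen) counts +1, each bond to a less electronegative atom (H, metal, B, Si) counts −1, and each C–C bond counts 0.
C2 has a double bond to C (2×0 = 0), one bond to C (0), one bond to Cl (+1).
Oxidation state = 0 + 0 + 1 = +1.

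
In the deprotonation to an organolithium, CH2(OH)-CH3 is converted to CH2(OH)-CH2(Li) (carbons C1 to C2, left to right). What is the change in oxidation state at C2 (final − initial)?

Before: C2 has 1 bond to C, 3 bonds to H → oxidation state -3.
After: C2 has 1 bond to C, 2 bonds to H, 1 bond to Li → oxidation state -3.
Δ = -3 − (-3) = 0, so no net redox change at C2.

0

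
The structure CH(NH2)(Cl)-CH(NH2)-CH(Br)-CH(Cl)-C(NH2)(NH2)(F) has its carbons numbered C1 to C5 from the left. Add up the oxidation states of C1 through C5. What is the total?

Count +1 for every bond to an atom more electronegative than carbon and −1 for every bond to one less electronegative; C–C bonds are 0. Tallying each carbon:
C1: 1C, 1H, 1N, 1Cl → 0 − 1 + 1 + 1 = +1
C2: 2C, 1H, 1N → 0 − 1 + 1 = 0
C3: 2C, 1H, 1Br → 0 − 1 + 1 = 0
C4: 2C, 1H, 1Cl → 0 − 1 + 1 = 0
C5: 1C, 2N, 1F → 0 + 2 + 1 = +3
Sum = +1 + 0 + 0 + 0 + 3 = +4.

+4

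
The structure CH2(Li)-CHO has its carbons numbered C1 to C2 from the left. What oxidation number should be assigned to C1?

-3

Each bond to a more electronegative atom (O, N, halogen) counts +1, each bond to a less electronegative atom (H, metal, B, Si) counts −1, and each C–C bond counts 0.
C1 has one bond to C (0), one bond to H (-1), one bond to H (-1), one bond to Li (-1).
Oxidation state = 0 − 1 − 1 − 1 = -3.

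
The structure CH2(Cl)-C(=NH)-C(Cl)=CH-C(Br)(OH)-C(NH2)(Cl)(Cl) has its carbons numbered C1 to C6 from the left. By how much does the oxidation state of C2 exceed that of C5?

0

C2: 2C, 2N → 0 + 2 = +2
C5: 2C, 1O, 1Br → 0 + 1 + 1 = +2
Difference: +2 − (+2) = 0.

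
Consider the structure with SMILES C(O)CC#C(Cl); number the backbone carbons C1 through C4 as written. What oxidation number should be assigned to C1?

-1

Bonds to more-electronegative neighbours contribute +1 each, bonds to H or metals contribute −1 each, and C–C bonds contribute 0.
C1 has one bond to C (0), one bond to O (+1), one bond to H (-1), one bond to H (-1).
Oxidation state = 0 + 1 − 1 − 1 = -1.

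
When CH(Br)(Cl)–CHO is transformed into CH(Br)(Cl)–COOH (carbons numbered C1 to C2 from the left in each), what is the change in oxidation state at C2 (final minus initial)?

Before: C2 has 1 bond to C, 1 bond to H, 2 bonds to O → oxidation state +1.
After: C2 has 1 bond to C, 3 bonds to O → oxidation state +3.
Δ = +3 − (+1) = +2, so this is an oxidation at C2.

+2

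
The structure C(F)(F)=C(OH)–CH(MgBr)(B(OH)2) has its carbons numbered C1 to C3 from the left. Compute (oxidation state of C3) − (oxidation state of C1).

-5

C3: 1C, 1H, 1Mg, 1B → 0 − 1 − 1 − 1 = -3
C1: 2C, 2F → 0 + 2 = +2
Difference: -3 − (+2) = -5.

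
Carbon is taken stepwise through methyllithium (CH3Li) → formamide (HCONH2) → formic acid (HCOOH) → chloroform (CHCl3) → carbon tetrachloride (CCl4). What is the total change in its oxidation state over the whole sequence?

+8

Carbon oxidation states along the series — methyllithium: -4, formamide: +2, formic acid: +2, chloroform: +2, carbon tetrachloride: +4.
Net change = +4 − (-4) = +8.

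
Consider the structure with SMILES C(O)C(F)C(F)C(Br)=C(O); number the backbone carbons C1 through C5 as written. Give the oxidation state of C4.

C4 has one bond to C (0), a double bond to C (2×0 = 0), one bond to Br (+1).
Oxidation state = 0 + 0 + 1 = +1.

+1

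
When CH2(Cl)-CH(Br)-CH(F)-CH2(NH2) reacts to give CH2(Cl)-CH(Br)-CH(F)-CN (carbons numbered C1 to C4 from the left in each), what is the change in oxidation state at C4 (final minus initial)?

Before: C4 has 1 bond to C, 2 bonds to H, 1 bond to N → oxidation state -1.
After: C4 has 1 bond to C, 3 bonds to N → oxidation state +3.
Δ = +3 − (-1) = +4, so this is an oxidation at C4.

+4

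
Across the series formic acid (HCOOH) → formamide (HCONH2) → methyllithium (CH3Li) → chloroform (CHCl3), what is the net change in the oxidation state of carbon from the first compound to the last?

Carbon oxidation states along the series — formic acid: +2, formamide: +2, methyllithium: -4, chloroform: +2.
Net change = +2 − (+2) = 0.

0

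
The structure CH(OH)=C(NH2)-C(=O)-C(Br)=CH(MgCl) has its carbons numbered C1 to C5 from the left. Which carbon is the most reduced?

Each bond to a more electronegative atom (O, N, halogen) counts +1, each bond to a less electronegative atom (H, metal, B, Si) counts −1, and each C–C bond counts 0. Tallying each carbon:
C1: 2C, 1H, 1O → 0 − 1 + 1 = 0
C2: 3C, 1N → 0 + 1 = +1
C3: 2C, 2O → 0 + 2 = +2
C4: 3C, 1Br → 0 + 1 = +1
C5: 2C, 1H, 1Mg → 0 − 1 − 1 = -2
The most reduced carbon is C5 at -2.

C5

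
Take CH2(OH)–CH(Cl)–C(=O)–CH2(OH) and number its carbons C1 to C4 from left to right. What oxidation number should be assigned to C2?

C2 has one bond to C (0), one bond to C (0), one bond to H (-1), one bond to Cl (+1).
Oxidation state = 0 + 0 − 1 + 1 = 0.

0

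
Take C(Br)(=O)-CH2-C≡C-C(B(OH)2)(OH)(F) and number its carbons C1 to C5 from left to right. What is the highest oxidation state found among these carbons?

+3

Assign +1 per bond to O/N/halogen, −1 per bond to H or an electropositive element, and 0 per bond to carbon. Tallying each carbon:
C1: 1C, 2O, 1Br → 0 + 2 + 1 = +3
C2: 2C, 2H → 0 − 2 = -2
C3: 4C → 0 = 0
C4: 4C → 0 = 0
C5: 1C, 1O, 1F, 1B → 0 + 1 + 1 − 1 = +1
The highest value is +3.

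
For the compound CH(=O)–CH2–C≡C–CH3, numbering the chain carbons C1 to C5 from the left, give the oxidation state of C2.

-2

C2 has one bond to C (0), one bond to C (0), one bond to H (-1), one bond to H (-1).
Oxidation state = 0 + 0 − 1 − 1 = -2.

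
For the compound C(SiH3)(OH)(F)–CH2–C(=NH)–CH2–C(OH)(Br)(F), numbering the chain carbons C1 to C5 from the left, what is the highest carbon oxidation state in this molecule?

Count +1 for every bond to an atom more electronegative than carbon and −1 for every bond to one less electronegative; C–C bonds are 0. Tallying each carbon:
C1: 1C, 1O, 1F, 1Si → 0 + 1 + 1 − 1 = +1
C2: 2C, 2H → 0 − 2 = -2
C3: 2C, 2N → 0 + 2 = +2
C4: 2C, 2H → 0 − 2 = -2
C5: 1C, 1O, 1F, 1Br → 0 + 1 + 1 + 1 = +3
The highest value is +3.

+3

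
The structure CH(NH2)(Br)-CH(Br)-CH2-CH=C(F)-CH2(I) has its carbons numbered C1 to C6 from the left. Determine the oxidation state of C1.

+1

Assign +1 per bond to O/N/halogen, −1 per bond to H or an electropositive element, and 0 per bond to carbon.
C1 has one bond to C (0), one bond to H (-1), one bond to N (+1), one bond to Br (+1).
Oxidation state = 0 − 1 + 1 + 1 = +1.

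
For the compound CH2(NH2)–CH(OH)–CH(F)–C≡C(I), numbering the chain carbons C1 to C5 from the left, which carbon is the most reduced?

C1

Each bond to a more electronegative atom (O, N, halogen) counts +1, each bond to a less electronegative atom (H, metal, B, Si) counts −1, and each C–C bond counts 0. Tallying each carbon:
C1: 1C, 2H, 1N → 0 − 2 + 1 = -1
C2: 2C, 1H, 1O → 0 − 1 + 1 = 0
C3: 2C, 1H, 1F → 0 − 1 + 1 = 0
C4: 4C → 0 = 0
C5: 3C, 1I → 0 + 1 = +1
The most reduced carbon is C1 at -1.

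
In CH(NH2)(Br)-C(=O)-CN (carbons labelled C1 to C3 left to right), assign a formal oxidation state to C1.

C1 has one bond to C (0), one bond to N (+1), one bond to Br (+1), one bond to H (-1).
Oxidation state = 0 + 1 + 1 − 1 = +1.

+1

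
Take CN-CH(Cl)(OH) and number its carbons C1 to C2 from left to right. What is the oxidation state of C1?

+3

Count +1 for every bond to an atom more electronegative than carbon and −1 for every bond to one less electronegative; C–C bonds are 0.
C1 has one bond to C (0), a triple bond to N (3×+1 = +3).
Oxidation state = 0 + 3 = +3.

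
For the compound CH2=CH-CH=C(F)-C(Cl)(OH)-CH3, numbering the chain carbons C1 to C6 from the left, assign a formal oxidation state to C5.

+2

C5 has one bond to C (0), one bond to C (0), one bond to Cl (+1), one bond to O (+1).
Oxidation state = 0 + 0 + 1 + 1 = +2.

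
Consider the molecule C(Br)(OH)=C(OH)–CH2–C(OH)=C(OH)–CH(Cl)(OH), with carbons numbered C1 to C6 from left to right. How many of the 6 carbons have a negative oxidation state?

Count +1 for every bond to an atom more electronegative than carbon and −1 for every bond to one less electronegative; C–C bonds are 0. Tallying each carbon:
C1: 2C, 1O, 1Br → 0 + 1 + 1 = +2
C2: 3C, 1O → 0 + 1 = +1
C3: 2C, 2H → 0 − 2 = -2
C4: 3C, 1O → 0 + 1 = +1
C5: 3C, 1O → 0 + 1 = +1
C6: 1C, 1H, 1O, 1Cl → 0 − 1 + 1 + 1 = +1
1 carbon (C3) meets the condition.

1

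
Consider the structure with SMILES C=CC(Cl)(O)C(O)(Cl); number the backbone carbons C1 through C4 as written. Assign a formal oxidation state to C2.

-1

C2 has a double bond to C (2×0 = 0), one bond to C (0), one bond to H (-1).
Oxidation state = 0 + 0 − 1 = -1.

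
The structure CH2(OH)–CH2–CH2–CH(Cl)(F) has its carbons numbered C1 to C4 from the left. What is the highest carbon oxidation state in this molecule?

Bonds to more-electronegative neighbours contribute +1 each, bonds to H or metals contribute −1 each, and C–C bonds contribute 0. Tallying each carbon:
C1: 1C, 2H, 1O → 0 − 2 + 1 = -1
C2: 2C, 2H → 0 − 2 = -2
C3: 2C, 2H → 0 − 2 = -2
C4: 1C, 1H, 1F, 1Cl → 0 − 1 + 1 + 1 = +1
The highest value is +1.

+1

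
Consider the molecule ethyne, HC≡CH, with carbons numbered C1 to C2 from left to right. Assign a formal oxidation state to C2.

-1

C2 has one bond to H (-1), a triple bond to C (3×0 = 0).
Oxidation state = -1 + 0 = -1.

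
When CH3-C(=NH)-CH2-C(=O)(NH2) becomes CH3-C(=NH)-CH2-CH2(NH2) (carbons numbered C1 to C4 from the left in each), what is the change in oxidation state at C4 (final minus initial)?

Before: C4 has 1 bond to C, 2 bonds to O, 1 bond to N → oxidation state +3.
After: C4 has 1 bond to C, 2 bonds to H, 1 bond to N → oxidation state -1.
Δ = -1 − (+3) = -4, so this is a reduction at C4.

-4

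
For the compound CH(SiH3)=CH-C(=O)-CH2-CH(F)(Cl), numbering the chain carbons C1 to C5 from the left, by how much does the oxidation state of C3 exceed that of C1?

+4

C3: 2C, 2O → 0 + 2 = +2
C1: 2C, 1H, 1Si → 0 − 1 − 1 = -2
Difference: +2 − (-2) = +4.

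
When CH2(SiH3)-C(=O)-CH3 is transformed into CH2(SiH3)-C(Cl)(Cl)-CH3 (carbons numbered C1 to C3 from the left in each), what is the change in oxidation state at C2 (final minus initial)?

Before: C2 has 2 bonds to C, 2 bonds to O → oxidation state +2.
After: C2 has 2 bonds to C, 2 bonds to Cl → oxidation state +2.
Δ = +2 − (+2) = 0, so no net redox change at C2.

0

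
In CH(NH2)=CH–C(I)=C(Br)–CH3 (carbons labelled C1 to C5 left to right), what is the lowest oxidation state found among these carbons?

-3

Each bond to a more electronegative atom (O, N, halogen) counts +1, each bond to a less electronegative atom (H, metal, B, Si) counts −1, and each C–C bond counts 0. Tallying each carbon:
C1: 2C, 1H, 1N → 0 − 1 + 1 = 0
C2: 3C, 1H → 0 − 1 = -1
C3: 3C, 1I → 0 + 1 = +1
C4: 3C, 1Br → 0 + 1 = +1
C5: 1C, 3H → 0 − 3 = -3
The lowest value is -3.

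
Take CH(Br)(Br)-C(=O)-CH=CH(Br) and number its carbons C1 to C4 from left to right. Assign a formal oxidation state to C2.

Bonds to more-electronegative neighbours contribute +1 each, bonds to H or metals contribute −1 each, and C–C bonds contribute 0.
C2 has one bond to C (0), one bond to C (0), a double bond to O (2×+1 = +2).
Oxidation state = 0 + 0 + 2 = +2.

+2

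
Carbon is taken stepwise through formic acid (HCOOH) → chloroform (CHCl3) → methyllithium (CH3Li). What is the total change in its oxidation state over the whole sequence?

-6

Carbon oxidation states along the series — formic acid: +2, chloroform: +2, methyllithium: -4.
Net change = -4 − (+2) = -6.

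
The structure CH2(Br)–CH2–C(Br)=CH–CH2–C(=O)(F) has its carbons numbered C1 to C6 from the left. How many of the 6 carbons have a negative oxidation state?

Each bond to a more electronegative atom (O, N, halogen) counts +1, each bond to a less electronegative atom (H, metal, B, Si) counts −1, and each C–C bond counts 0. Tallying each carbon:
C1: 1C, 2H, 1Br → 0 − 2 + 1 = -1
C2: 2C, 2H → 0 − 2 = -2
C3: 3C, 1Br → 0 + 1 = +1
C4: 3C, 1H → 0 − 1 = -1
C5: 2C, 2H → 0 − 2 = -2
C6: 1C, 2O, 1F → 0 + 2 + 1 = +3
4 carbons (C1, C2, C4, C5) meet the condition.

4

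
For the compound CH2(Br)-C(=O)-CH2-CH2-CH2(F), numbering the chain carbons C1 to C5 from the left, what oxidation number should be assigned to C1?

-1

Each bond to a more electronegative atom (O, N, halogen) counts +1, each bond to a less electronegative atom (H, metal, B, Si) counts −1, and each C–C bond counts 0.
C1 has one bond to C (0), one bond to Br (+1), one bond to H (-1), one bond to H (-1).
Oxidation state = 0 + 1 − 1 − 1 = -1.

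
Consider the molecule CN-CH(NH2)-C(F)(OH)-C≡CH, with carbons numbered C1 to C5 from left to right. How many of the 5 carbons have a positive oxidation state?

Tallying each carbon's bonds:
C1: 1C, 3N → 0 + 3 = +3
C2: 2C, 1H, 1N → 0 − 1 + 1 = 0
C3: 2C, 1O, 1F → 0 + 1 + 1 = +2
C4: 4C → 0 = 0
C5: 3C, 1H → 0 − 1 = -1
2 carbons (C1, C3) meet the condition.

2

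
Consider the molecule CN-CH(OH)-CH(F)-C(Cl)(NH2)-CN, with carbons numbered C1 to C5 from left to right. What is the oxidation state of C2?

0

C2 has one bond to C (0), one bond to C (0), one bond to O (+1), one bond to H (-1).
Oxidation state = 0 + 0 + 1 − 1 = 0.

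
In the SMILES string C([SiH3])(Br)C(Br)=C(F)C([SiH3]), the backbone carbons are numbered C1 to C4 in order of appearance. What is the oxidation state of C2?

Count +1 for every bond to an atom more electronegative than carbon and −1 for every bond to one less electronegative; C–C bonds are 0.
C2 has one bond to C (0), a double bond to C (2×0 = 0), one bond to Br (+1).
Oxidation state = 0 + 0 + 1 = +1.

+1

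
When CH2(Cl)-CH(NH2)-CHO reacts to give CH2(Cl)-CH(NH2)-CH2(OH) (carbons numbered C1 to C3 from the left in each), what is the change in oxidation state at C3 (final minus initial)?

Before: C3 has 1 bond to C, 1 bond to H, 2 bonds to O → oxidation state +1.
After: C3 has 1 bond to C, 2 bonds to H, 1 bond to O → oxidation state -1.
Δ = -1 − (+1) = -2, so this is a reduction at C3.

-2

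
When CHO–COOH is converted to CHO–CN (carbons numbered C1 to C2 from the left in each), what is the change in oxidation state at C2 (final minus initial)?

0

Before: C2 has 1 bond to C, 3 bonds to O → oxidation state +3.
After: C2 has 1 bond to C, 3 bonds to N → oxidation state +3.
Δ = +3 − (+3) = 0, so no net redox change at C2.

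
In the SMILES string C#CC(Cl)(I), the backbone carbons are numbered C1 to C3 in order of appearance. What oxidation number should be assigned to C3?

+1

Assign +1 per bond to O/N/halogen, −1 per bond to H or an electropositive element, and 0 per bond to carbon.
C3 has one bond to C (0), one bond to Cl (+1), one bond to I (+1), one bond to H (-1).
Oxidation state = 0 + 1 + 1 − 1 = +1.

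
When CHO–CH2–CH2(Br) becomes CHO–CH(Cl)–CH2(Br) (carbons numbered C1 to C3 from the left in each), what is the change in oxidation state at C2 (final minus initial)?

Before: C2 has 2 bonds to C, 2 bonds to H → oxidation state -2.
After: C2 has 2 bonds to C, 1 bond to H, 1 bond to Cl → oxidation state 0.
Δ = 0 − (-2) = +2, so this is an oxidation at C2.

+2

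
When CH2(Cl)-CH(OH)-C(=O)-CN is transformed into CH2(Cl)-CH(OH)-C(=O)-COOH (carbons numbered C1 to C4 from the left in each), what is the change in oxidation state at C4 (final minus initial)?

0

Before: C4 has 1 bond to C, 3 bonds to N → oxidation state +3.
After: C4 has 1 bond to C, 3 bonds to O → oxidation state +3.
Δ = +3 − (+3) = 0, so no net redox change at C4.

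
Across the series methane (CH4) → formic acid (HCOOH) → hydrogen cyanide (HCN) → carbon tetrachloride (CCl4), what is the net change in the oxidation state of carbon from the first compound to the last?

Carbon oxidation states along the series — methane: -4, formic acid: +2, hydrogen cyanide: +2, carbon tetrachloride: +4.
Net change = +4 − (-4) = +8.

+8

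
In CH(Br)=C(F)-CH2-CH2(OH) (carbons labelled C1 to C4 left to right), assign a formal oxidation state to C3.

-2

C3 has one bond to C (0), one bond to C (0), one bond to H (-1), one bond to H (-1).
Oxidation state = 0 + 0 − 1 − 1 = -2.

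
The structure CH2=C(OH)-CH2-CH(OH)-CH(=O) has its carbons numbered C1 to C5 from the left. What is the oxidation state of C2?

+1

Count +1 for every bond to an atom more electronegative than carbon and −1 for every bond to one less electronegative; C–C bonds are 0.
C2 has a double bond to C (2×0 = 0), one bond to C (0), one bond to O (+1).
Oxidation state = 0 + 0 + 1 = +1.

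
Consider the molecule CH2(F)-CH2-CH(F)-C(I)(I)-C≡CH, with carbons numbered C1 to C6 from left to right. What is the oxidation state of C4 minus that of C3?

+2

C4: 2C, 2I → 0 + 2 = +2
C3: 2C, 1H, 1F → 0 − 1 + 1 = 0
Difference: +2 − (0) = +2.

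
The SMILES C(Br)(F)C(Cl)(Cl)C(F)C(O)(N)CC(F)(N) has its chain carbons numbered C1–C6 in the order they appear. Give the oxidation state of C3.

Each bond to a more electronegative atom (O, N, halogen) counts +1, each bond to a less electronegative atom (H, metal, B, Si) counts −1, and each C–C bond counts 0.
C3 has one bond to C (0), one bond to C (0), one bond to H (-1), one bond to F (+1).
Oxidation state = 0 + 0 − 1 + 1 = 0.

0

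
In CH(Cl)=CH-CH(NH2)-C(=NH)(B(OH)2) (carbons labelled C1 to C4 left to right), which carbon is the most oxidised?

Bonds to more-electronegative neighbours contribute +1 each, bonds to H or metals contribute −1 each, and C–C bonds contribute 0. Tallying each carbon:
C1: 2C, 1H, 1Cl → 0 − 1 + 1 = 0
C2: 3C, 1H → 0 − 1 = -1
C3: 2C, 1H, 1N → 0 − 1 + 1 = 0
C4: 1C, 2N, 1B → 0 + 2 − 1 = +1
The most oxidised carbon is C4 at +1.

C4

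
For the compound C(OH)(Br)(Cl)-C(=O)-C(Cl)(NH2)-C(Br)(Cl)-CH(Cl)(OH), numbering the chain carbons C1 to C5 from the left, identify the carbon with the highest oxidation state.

Tallying each carbon's bonds:
C1: 1C, 1O, 1Cl, 1Br → 0 + 1 + 1 + 1 = +3
C2: 2C, 2O → 0 + 2 = +2
C3: 2C, 1N, 1Cl → 0 + 1 + 1 = +2
C4: 2C, 1Cl, 1Br → 0 + 1 + 1 = +2
C5: 1C, 1H, 1O, 1Cl → 0 − 1 + 1 + 1 = +1
The most oxidised carbon is C1 at +3.

C1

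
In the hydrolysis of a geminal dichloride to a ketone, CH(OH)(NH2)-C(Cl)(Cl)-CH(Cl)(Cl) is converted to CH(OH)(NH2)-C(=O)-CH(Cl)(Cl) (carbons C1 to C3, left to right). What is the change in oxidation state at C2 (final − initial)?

0

Before: C2 has 2 bonds to C, 2 bonds to Cl → oxidation state +2.
After: C2 has 2 bonds to C, 2 bonds to O → oxidation state +2.
Δ = +2 − (+2) = 0, so no net redox change at C2.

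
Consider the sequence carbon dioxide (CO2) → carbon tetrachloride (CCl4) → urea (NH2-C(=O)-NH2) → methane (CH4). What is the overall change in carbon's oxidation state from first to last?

-8

Carbon oxidation states along the series — carbon dioxide: +4, carbon tetrachloride: +4, urea: +4, methane: -4.
Net change = -4 − (+4) = -8.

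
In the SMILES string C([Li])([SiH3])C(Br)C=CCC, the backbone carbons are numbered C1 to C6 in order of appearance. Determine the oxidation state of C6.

Each bond to a more electronegative atom (O, N, halogen) counts +1, each bond to a less electronegative atom (H, metal, B, Si) counts −1, and each C–C bond counts 0.
C6 has one bond to C (0), one bond to H (-1), one bond to H (-1), one bond to H (-1).
Oxidation state = 0 − 1 − 1 − 1 = -3.

-3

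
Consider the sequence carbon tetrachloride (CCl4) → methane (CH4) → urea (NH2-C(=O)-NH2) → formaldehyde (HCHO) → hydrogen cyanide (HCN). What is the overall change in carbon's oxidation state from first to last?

Carbon oxidation states along the series — carbon tetrachloride: +4, methane: -4, urea: +4, formaldehyde: 0, hydrogen cyanide: +2.
Net change = +2 − (+4) = -2.

-2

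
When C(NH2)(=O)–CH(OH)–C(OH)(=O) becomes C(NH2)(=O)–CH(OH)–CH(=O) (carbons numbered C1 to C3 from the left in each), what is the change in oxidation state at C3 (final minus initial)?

-2

Before: C3 has 1 bond to C, 3 bonds to O → oxidation state +3.
After: C3 has 1 bond to C, 1 bond to H, 2 bonds to O → oxidation state +1.
Δ = +1 − (+3) = -2, so this is a reduction at C3.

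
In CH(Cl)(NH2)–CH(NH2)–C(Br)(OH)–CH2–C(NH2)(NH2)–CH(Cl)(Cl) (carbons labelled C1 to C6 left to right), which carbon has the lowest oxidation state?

Assign +1 per bond to O/N/halogen, −1 per bond to H or an electropositive element, and 0 per bond to carbon. Tallying each carbon:
C1: 1C, 1H, 1N, 1Cl → 0 − 1 + 1 + 1 = +1
C2: 2C, 1H, 1N → 0 − 1 + 1 = 0
C3: 2C, 1O, 1Br → 0 + 1 + 1 = +2
C4: 2C, 2H → 0 − 2 = -2
C5: 2C, 2N → 0 + 2 = +2
C6: 1C, 1H, 2Cl → 0 − 1 + 2 = +1
The most reduced carbon is C4 at -2.

C4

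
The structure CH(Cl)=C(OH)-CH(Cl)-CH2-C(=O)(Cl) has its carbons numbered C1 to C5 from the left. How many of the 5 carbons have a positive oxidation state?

2

Assign +1 per bond to O/N/halogen, −1 per bond to H or an electropositive element, and 0 per bond to carbon. Tallying each carbon:
C1: 2C, 1H, 1Cl → 0 − 1 + 1 = 0
C2: 3C, 1O → 0 + 1 = +1
C3: 2C, 1H, 1Cl → 0 − 1 + 1 = 0
C4: 2C, 2H → 0 − 2 = -2
C5: 1C, 2O, 1Cl → 0 + 2 + 1 = +3
2 carbons (C2, C5) meet the condition.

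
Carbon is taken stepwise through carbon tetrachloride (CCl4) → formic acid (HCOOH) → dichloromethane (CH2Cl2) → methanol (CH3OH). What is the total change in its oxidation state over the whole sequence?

Carbon oxidation states along the series — carbon tetrachloride: +4, formic acid: +2, dichloromethane: 0, methanol: -2.
Net change = -2 − (+4) = -6.

-6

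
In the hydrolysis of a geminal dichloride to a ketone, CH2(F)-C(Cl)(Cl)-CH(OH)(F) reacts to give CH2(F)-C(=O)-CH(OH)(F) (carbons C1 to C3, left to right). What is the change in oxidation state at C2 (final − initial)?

0

Before: C2 has 2 bonds to C, 2 bonds to Cl → oxidation state +2.
After: C2 has 2 bonds to C, 2 bonds to O → oxidation state +2.
Δ = +2 − (+2) = 0, so no net redox change at C2.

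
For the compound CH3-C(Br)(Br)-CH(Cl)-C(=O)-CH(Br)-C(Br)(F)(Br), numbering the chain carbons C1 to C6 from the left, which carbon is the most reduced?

C1

Tallying each carbon's bonds:
C1: 1C, 3H → 0 − 3 = -3
C2: 2C, 2Br → 0 + 2 = +2
C3: 2C, 1H, 1Cl → 0 − 1 + 1 = 0
C4: 2C, 2O → 0 + 2 = +2
C5: 2C, 1H, 1Br → 0 − 1 + 1 = 0
C6: 1C, 1F, 2Br → 0 + 1 + 2 = +3
The most reduced carbon is C1 at -3.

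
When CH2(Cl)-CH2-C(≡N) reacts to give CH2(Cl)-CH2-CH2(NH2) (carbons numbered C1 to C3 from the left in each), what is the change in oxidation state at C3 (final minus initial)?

Before: C3 has 1 bond to C, 3 bonds to N → oxidation state +3.
After: C3 has 1 bond to C, 2 bonds to H, 1 bond to N → oxidation state -1.
Δ = -1 − (+3) = -4, so this is a reduction at C3.

-4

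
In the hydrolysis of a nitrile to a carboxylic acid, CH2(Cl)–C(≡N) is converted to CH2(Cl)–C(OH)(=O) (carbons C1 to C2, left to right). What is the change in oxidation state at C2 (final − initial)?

0

Before: C2 has 1 bond to C, 3 bonds to N → oxidation state +3.
After: C2 has 1 bond to C, 3 bonds to O → oxidation state +3.
Δ = +3 − (+3) = 0, so no net redox change at C2.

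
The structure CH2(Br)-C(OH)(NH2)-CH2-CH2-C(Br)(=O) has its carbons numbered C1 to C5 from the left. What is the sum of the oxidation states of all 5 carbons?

Tallying each carbon's bonds:
C1: 1C, 2H, 1Br → 0 − 2 + 1 = -1
C2: 2C, 1O, 1N → 0 + 1 + 1 = +2
C3: 2C, 2H → 0 − 2 = -2
C4: 2C, 2H → 0 − 2 = -2
C5: 1C, 2O, 1Br → 0 + 2 + 1 = +3
Sum = -1 + 2 − 2 − 2 + 3 = 0.

0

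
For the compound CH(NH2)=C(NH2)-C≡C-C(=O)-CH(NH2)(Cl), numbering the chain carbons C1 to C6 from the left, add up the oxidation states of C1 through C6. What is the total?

Assign +1 per bond to O/N/halogen, −1 per bond to H or an electropositive element, and 0 per bond to carbon. Tallying each carbon:
C1: 2C, 1H, 1N → 0 − 1 + 1 = 0
C2: 3C, 1N → 0 + 1 = +1
C3: 4C → 0 = 0
C4: 4C → 0 = 0
C5: 2C, 2O → 0 + 2 = +2
C6: 1C, 1H, 1N, 1Cl → 0 − 1 + 1 + 1 = +1
Sum = 0 + 1 + 0 + 0 + 2 + 1 = +4.

+4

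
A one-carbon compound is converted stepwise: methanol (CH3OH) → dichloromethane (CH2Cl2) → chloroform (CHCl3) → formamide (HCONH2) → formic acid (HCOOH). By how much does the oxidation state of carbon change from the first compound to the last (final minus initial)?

+4

Carbon oxidation states along the series — methanol: -2, dichloromethane: 0, chloroform: +2, formamide: +2, formic acid: +2.
Net change = +2 − (-2) = +4.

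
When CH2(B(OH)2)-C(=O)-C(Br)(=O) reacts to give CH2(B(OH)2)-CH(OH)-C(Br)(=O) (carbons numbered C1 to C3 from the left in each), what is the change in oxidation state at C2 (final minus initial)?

-2

Before: C2 has 2 bonds to C, 2 bonds to O → oxidation state +2.
After: C2 has 2 bonds to C, 1 bond to H, 1 bond to O → oxidation state 0.
Δ = 0 − (+2) = -2, so this is a reduction at C2.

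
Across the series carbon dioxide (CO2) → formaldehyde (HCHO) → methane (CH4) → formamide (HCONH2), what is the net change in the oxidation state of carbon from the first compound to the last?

Carbon oxidation states along the series — carbon dioxide: +4, formaldehyde: 0, methane: -4, formamide: +2.
Net change = +2 − (+4) = -2.

-2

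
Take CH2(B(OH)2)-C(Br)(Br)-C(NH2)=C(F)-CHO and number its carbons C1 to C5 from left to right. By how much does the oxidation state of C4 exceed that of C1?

+4

C4: 3C, 1F → 0 + 1 = +1
C1: 1C, 2H, 1B → 0 − 2 − 1 = -3
Difference: +1 − (-3) = +4.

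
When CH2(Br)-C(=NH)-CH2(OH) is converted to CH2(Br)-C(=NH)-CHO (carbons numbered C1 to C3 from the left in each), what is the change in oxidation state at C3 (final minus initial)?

+2

Before: C3 has 1 bond to C, 2 bonds to H, 1 bond to O → oxidation state -1.
After: C3 has 1 bond to C, 1 bond to H, 2 bonds to O → oxidation state +1.
Δ = +1 − (-1) = +2, so this is an oxidation at C3.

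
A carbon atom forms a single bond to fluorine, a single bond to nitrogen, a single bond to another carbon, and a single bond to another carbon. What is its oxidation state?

+2

The carbon has one bond to C (0), one bond to C (0), one bond to N (+1), one bond to F (+1).
Oxidation state = 0 + 0 + 1 + 1 = +2.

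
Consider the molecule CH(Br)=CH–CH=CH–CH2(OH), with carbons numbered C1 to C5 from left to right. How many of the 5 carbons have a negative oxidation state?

4

Tallying each carbon's bonds:
C1: 2C, 1H, 1Br → 0 − 1 + 1 = 0
C2: 3C, 1H → 0 − 1 = -1
C3: 3C, 1H → 0 − 1 = -1
C4: 3C, 1H → 0 − 1 = -1
C5: 1C, 2H, 1O → 0 − 2 + 1 = -1
4 carbons (C2, C3, C4, C5) meet the condition.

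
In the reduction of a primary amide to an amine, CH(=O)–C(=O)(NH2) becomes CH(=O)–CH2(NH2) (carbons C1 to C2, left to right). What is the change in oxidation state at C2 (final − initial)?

-4

Before: C2 has 1 bond to C, 2 bonds to O, 1 bond to N → oxidation state +3.
After: C2 has 1 bond to C, 2 bonds to H, 1 bond to N → oxidation state -1.
Δ = -1 − (+3) = -4, so this is a reduction at C2.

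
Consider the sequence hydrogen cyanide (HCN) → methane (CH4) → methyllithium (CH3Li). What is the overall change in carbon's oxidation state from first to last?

Carbon oxidation states along the series — hydrogen cyanide: +2, methane: -4, methyllithium: -4.
Net change = -4 − (+2) = -6.

-6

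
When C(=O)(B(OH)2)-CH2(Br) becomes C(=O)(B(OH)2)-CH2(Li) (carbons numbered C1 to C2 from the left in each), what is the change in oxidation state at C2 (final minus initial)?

Before: C2 has 1 bond to C, 2 bonds to H, 1 bond to Br → oxidation state -1.
After: C2 has 1 bond to C, 2 bonds to H, 1 bond to Li → oxidation state -3.
Δ = -3 − (-1) = -2, so this is a reduction at C2.

-2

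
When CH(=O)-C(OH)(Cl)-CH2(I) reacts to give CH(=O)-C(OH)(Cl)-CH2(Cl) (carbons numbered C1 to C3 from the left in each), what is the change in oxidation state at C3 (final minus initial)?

Before: C3 has 1 bond to C, 2 bonds to H, 1 bond to I → oxidation state -1.
After: C3 has 1 bond to C, 2 bonds to H, 1 bond to Cl → oxidation state -1.
Δ = -1 − (-1) = 0, so no net redox change at C3.

0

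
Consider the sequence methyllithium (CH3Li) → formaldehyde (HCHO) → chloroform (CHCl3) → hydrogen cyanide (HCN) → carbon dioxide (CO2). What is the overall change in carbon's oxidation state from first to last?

Carbon oxidation states along the series — methyllithium: -4, formaldehyde: 0, chloroform: +2, hydrogen cyanide: +2, carbon dioxide: +4.
Net change = +4 − (-4) = +8.

+8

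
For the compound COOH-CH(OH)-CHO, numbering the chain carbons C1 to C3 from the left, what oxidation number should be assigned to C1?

Each bond to a more electronegative atom (O, N, halogen) counts +1, each bond to a less electronegative atom (H, metal, B, Si) counts −1, and each C–C bond counts 0.
C1 has one bond to C (0), a double bond to O (2×+1 = +2), one bond to O (+1).
Oxidation state = 0 + 2 + 1 = +3.

+3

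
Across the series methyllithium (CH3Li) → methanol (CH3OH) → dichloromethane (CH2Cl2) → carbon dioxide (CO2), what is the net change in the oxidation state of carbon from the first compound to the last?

Carbon oxidation states along the series — methyllithium: -4, methanol: -2, dichloromethane: 0, carbon dioxide: +4.
Net change = +4 − (-4) = +8.

+8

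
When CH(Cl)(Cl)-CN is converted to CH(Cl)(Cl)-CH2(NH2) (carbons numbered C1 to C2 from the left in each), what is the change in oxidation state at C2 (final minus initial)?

-4

Before: C2 has 1 bond to C, 3 bonds to N → oxidation state +3.
After: C2 has 1 bond to C, 2 bonds to H, 1 bond to N → oxidation state -1.
Δ = -1 − (+3) = -4, so this is a reduction at C2.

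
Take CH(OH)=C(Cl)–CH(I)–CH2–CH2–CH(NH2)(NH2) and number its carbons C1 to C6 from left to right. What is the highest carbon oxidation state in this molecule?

+1

Count +1 for every bond to an atom more electronegative than carbon and −1 for every bond to one less electronegative; C–C bonds are 0. Tallying each carbon:
C1: 2C, 1H, 1O → 0 − 1 + 1 = 0
C2: 3C, 1Cl → 0 + 1 = +1
C3: 2C, 1H, 1I → 0 − 1 + 1 = 0
C4: 2C, 2H → 0 − 2 = -2
C5: 2C, 2H → 0 − 2 = -2
C6: 1C, 1H, 2N → 0 − 1 + 2 = +1
The highest value is +1.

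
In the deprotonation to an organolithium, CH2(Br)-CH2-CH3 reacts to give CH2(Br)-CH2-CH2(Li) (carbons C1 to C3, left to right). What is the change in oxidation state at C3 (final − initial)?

0

Before: C3 has 1 bond to C, 3 bonds to H → oxidation state -3.
After: C3 has 1 bond to C, 2 bonds to H, 1 bond to Li → oxidation state -3.
Δ = -3 − (-3) = 0, so no net redox change at C3.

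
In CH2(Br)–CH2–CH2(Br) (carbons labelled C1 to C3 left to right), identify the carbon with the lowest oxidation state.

Tallying each carbon's bonds:
C1: 1C, 2H, 1Br → 0 − 2 + 1 = -1
C2: 2C, 2H → 0 − 2 = -2
C3: 1C, 2H, 1Br → 0 − 2 + 1 = -1
The most reduced carbon is C2 at -2.

C2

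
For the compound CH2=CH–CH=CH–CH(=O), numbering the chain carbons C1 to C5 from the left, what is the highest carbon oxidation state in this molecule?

+1

Each bond to a more electronegative atom (O, N, halogen) counts +1, each bond to a less electronegative atom (H, metal, B, Si) counts −1, and each C–C bond counts 0. Tallying each carbon:
C1: 2C, 2H → 0 − 2 = -2
C2: 3C, 1H → 0 − 1 = -1
C3: 3C, 1H → 0 − 1 = -1
C4: 3C, 1H → 0 − 1 = -1
C5: 1C, 1H, 2O → 0 − 1 + 2 = +1
The highest value is +1.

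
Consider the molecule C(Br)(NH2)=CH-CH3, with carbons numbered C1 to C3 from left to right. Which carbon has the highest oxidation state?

C1

Bonds to more-electronegative neighbours contribute +1 each, bonds to H or metals contribute −1 each, and C–C bonds contribute 0. Tallying each carbon:
C1: 2C, 1N, 1Br → 0 + 1 + 1 = +2
C2: 3C, 1H → 0 − 1 = -1
C3: 1C, 3H → 0 − 3 = -3
The most oxidised carbon is C1 at +2.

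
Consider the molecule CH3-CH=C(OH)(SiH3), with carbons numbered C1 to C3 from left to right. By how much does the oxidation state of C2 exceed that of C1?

C2: 3C, 1H → 0 − 1 = -1
C1: 1C, 3H → 0 − 3 = -3
Difference: -1 − (-3) = +2.

+2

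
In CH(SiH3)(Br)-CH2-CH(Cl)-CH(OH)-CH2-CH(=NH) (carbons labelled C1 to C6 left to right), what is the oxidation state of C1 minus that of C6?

-2

C1: 1C, 1H, 1Br, 1Si → 0 − 1 + 1 − 1 = -1
C6: 1C, 1H, 2N → 0 − 1 + 2 = +1
Difference: -1 − (+1) = -2.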